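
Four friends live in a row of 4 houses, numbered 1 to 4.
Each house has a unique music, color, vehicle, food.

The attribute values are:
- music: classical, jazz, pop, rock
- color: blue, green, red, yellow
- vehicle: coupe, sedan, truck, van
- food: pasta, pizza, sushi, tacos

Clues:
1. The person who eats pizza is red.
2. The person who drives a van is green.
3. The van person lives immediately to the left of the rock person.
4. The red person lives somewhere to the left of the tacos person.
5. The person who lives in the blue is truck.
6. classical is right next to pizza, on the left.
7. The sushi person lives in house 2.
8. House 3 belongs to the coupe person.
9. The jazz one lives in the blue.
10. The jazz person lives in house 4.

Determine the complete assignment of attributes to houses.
Solution:

House | Music | Color | Vehicle | Food
--------------------------------------
  1   | pop | yellow | sedan | pasta
  2   | classical | green | van | sushi
  3   | rock | red | coupe | pizza
  4   | jazz | blue | truck | tacos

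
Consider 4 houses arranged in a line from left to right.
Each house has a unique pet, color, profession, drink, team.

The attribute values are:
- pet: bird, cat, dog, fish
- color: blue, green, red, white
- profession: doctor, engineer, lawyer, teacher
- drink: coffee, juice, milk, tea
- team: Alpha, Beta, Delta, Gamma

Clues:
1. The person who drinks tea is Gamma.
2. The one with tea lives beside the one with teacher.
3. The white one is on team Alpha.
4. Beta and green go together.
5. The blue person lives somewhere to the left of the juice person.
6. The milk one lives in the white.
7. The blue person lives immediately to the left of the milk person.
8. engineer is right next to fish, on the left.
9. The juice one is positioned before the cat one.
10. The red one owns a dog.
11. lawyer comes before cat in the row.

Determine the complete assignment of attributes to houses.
Solution:

House | Pet | Color | Profession | Drink | Team
-----------------------------------------------
  1   | bird | blue | engineer | tea | Gamma
  2   | fish | white | teacher | milk | Alpha
  3   | dog | red | lawyer | juice | Delta
  4   | cat | green | doctor | coffee | Beta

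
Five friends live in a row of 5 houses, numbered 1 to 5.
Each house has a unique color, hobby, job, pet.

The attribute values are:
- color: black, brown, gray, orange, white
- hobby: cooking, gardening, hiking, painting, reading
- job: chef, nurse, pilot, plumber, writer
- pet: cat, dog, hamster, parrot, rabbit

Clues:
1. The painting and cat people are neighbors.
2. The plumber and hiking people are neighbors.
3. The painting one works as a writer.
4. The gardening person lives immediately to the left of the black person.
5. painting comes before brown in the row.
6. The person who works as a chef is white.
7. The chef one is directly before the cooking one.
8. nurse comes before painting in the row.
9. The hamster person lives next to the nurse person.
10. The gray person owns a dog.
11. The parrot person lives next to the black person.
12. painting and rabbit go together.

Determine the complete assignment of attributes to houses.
Solution:

House | Color | Hobby | Job | Pet
---------------------------------
  1   | white | gardening | chef | parrot
  2   | black | cooking | plumber | hamster
  3   | gray | hiking | nurse | dog
  4   | orange | painting | writer | rabbit
  5   | brown | reading | pilot | cat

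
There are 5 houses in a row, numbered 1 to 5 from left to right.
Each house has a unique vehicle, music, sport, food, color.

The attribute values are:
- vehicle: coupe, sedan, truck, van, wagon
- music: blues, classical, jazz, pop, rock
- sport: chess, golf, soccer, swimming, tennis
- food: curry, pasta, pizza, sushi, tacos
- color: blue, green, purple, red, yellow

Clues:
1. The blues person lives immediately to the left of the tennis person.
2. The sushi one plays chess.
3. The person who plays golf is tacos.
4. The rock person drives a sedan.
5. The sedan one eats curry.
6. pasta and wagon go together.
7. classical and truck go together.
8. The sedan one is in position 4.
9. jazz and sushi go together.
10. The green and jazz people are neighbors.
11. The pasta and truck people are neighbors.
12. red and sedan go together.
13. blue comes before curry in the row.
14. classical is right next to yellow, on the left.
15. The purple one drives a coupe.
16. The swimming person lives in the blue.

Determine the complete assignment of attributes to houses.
Solution:

House | Vehicle | Music | Sport | Food | Color
----------------------------------------------
  1   | wagon | blues | swimming | pasta | blue
  2   | truck | classical | tennis | pizza | green
  3   | van | jazz | chess | sushi | yellow
  4   | sedan | rock | soccer | curry | red
  5   | coupe | pop | golf | tacos | purple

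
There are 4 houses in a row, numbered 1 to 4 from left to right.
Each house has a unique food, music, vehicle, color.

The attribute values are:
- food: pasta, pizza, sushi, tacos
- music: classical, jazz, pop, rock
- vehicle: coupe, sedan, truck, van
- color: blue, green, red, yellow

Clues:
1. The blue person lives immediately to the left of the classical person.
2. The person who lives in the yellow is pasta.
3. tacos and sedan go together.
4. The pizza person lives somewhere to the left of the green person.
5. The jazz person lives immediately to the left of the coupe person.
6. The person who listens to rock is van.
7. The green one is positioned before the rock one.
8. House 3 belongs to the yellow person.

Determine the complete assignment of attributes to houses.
Solution:

House | Food | Music | Vehicle | Color
--------------------------------------
  1   | pizza | jazz | truck | blue
  2   | sushi | classical | coupe | green
  3   | pasta | rock | van | yellow
  4   | tacos | pop | sedan | red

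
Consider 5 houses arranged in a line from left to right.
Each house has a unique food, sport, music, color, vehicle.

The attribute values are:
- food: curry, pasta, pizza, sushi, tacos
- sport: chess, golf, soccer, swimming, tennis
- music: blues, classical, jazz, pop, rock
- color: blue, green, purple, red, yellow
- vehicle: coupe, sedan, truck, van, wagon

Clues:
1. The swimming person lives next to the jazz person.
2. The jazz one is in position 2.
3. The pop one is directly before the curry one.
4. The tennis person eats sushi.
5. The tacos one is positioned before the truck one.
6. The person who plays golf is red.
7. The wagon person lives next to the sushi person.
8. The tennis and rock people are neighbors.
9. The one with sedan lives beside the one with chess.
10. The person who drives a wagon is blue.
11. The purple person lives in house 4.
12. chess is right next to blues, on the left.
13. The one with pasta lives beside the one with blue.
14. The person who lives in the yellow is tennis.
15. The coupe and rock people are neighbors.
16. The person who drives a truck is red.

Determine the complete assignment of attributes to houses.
Solution:

House | Food | Sport | Music | Color | Vehicle
----------------------------------------------
  1   | pasta | swimming | pop | green | sedan
  2   | curry | chess | jazz | blue | wagon
  3   | sushi | tennis | blues | yellow | coupe
  4   | tacos | soccer | rock | purple | van
  5   | pizza | golf | classical | red | truck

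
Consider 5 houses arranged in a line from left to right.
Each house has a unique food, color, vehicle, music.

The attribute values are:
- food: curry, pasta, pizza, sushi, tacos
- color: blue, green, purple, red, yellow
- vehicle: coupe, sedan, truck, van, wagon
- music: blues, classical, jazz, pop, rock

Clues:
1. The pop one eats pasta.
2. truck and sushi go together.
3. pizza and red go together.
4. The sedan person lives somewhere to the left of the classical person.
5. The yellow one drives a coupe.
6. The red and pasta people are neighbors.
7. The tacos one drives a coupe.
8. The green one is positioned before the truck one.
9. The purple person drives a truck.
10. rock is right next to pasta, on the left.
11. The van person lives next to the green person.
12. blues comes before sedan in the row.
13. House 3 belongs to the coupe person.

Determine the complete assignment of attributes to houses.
Solution:

House | Food | Color | Vehicle | Music
--------------------------------------
  1   | pizza | red | van | rock
  2   | pasta | green | wagon | pop
  3   | tacos | yellow | coupe | blues
  4   | curry | blue | sedan | jazz
  5   | sushi | purple | truck | classical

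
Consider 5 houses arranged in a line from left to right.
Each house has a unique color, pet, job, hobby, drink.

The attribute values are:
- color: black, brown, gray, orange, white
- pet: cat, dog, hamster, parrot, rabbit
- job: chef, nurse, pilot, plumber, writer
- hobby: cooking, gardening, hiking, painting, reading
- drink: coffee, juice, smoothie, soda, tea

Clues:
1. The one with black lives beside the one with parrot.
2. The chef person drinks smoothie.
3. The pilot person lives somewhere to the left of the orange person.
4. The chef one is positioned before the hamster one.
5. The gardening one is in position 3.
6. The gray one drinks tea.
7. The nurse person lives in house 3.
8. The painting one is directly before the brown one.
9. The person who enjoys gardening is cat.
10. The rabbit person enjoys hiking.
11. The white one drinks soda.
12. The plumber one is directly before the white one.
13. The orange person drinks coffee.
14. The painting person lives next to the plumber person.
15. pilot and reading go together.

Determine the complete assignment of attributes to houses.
Solution:

House | Color | Pet | Job | Hobby | Drink
-----------------------------------------
  1   | black | dog | chef | painting | smoothie
  2   | brown | parrot | plumber | cooking | juice
  3   | white | cat | nurse | gardening | soda
  4   | gray | hamster | pilot | reading | tea
  5   | orange | rabbit | writer | hiking | coffee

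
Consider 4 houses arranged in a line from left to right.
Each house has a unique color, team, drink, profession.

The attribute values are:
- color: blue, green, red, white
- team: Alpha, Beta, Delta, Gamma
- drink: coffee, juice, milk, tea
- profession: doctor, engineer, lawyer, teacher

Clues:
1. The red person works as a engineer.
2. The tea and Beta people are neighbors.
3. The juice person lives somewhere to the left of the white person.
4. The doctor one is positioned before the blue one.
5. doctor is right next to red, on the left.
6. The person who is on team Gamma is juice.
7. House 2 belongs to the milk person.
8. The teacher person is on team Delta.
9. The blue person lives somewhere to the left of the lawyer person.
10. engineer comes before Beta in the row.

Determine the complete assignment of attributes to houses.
Solution:

House | Color | Team | Drink | Profession
-----------------------------------------
  1   | green | Gamma | juice | doctor
  2   | red | Alpha | milk | engineer
  3   | blue | Delta | tea | teacher
  4   | white | Beta | coffee | lawyer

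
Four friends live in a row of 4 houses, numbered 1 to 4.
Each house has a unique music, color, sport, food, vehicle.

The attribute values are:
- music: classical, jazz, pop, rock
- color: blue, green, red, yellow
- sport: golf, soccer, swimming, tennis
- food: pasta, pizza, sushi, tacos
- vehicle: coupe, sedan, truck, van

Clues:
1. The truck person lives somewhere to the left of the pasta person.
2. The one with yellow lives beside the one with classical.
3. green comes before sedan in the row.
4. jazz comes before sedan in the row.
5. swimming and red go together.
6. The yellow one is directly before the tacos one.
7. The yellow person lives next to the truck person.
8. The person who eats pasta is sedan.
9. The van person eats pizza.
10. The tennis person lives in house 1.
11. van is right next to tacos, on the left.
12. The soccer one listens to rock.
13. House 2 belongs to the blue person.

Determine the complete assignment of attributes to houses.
Solution:

House | Music | Color | Sport | Food | Vehicle
----------------------------------------------
  1   | jazz | yellow | tennis | pizza | van
  2   | classical | blue | golf | tacos | truck
  3   | rock | green | soccer | sushi | coupe
  4   | pop | red | swimming | pasta | sedan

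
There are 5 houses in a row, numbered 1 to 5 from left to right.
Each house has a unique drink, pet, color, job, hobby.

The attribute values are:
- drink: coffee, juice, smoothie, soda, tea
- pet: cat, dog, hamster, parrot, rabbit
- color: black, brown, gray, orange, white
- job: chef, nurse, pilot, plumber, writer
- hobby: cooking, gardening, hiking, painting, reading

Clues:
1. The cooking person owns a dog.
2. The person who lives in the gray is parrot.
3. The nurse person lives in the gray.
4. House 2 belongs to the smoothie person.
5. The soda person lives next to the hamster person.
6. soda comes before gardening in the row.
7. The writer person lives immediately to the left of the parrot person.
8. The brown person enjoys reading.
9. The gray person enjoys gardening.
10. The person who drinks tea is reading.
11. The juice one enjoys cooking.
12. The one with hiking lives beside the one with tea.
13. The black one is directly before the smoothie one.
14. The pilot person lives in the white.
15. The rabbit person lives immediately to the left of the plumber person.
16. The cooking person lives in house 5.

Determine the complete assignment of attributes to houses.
Solution:

House | Drink | Pet | Color | Job | Hobby
-----------------------------------------
  1   | soda | rabbit | black | chef | painting
  2   | smoothie | hamster | orange | plumber | hiking
  3   | tea | cat | brown | writer | reading
  4   | coffee | parrot | gray | nurse | gardening
  5   | juice | dog | white | pilot | cooking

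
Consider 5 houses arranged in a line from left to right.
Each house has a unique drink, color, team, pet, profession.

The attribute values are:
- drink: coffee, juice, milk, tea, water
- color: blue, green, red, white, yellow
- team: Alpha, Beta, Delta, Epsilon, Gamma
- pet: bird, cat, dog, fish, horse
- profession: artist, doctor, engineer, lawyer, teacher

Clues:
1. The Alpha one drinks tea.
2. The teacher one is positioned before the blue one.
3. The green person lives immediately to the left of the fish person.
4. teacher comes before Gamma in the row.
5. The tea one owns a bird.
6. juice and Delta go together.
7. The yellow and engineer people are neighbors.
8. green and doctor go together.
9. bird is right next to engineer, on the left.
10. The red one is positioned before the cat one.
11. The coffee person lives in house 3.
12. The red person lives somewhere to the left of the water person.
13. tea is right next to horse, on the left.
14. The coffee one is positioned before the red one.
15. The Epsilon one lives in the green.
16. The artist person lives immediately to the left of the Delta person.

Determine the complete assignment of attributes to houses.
Solution:

House | Drink | Color | Team | Pet | Profession
-----------------------------------------------
  1   | tea | yellow | Alpha | bird | artist
  2   | juice | white | Delta | horse | engineer
  3   | coffee | green | Epsilon | dog | doctor
  4   | milk | red | Beta | fish | teacher
  5   | water | blue | Gamma | cat | lawyer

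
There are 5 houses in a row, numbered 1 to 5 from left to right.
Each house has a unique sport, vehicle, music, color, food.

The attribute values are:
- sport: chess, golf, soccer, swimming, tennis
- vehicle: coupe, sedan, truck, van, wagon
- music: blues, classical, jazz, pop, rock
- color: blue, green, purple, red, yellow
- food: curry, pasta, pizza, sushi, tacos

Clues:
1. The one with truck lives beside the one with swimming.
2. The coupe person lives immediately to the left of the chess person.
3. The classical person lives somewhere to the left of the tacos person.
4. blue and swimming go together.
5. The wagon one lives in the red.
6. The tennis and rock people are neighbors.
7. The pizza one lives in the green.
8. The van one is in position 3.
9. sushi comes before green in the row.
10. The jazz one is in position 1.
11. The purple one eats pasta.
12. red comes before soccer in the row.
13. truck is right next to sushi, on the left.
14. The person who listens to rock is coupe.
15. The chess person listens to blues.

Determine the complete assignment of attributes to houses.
Solution:

House | Sport | Vehicle | Music | Color | Food
----------------------------------------------
  1   | tennis | truck | jazz | purple | pasta
  2   | swimming | coupe | rock | blue | sushi
  3   | chess | van | blues | green | pizza
  4   | golf | wagon | classical | red | curry
  5   | soccer | sedan | pop | yellow | tacos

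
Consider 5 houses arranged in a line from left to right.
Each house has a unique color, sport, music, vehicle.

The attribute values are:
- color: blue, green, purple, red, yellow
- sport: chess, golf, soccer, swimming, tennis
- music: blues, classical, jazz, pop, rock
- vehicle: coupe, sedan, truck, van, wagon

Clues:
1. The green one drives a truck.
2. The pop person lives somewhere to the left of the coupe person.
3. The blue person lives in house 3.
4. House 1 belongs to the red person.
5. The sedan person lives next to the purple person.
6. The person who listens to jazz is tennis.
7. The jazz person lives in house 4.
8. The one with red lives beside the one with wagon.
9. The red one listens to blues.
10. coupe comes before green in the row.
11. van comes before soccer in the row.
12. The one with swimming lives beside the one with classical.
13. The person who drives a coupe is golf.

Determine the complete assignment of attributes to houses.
Solution:

House | Color | Sport | Music | Vehicle
---------------------------------------
  1   | red | chess | blues | sedan
  2   | purple | swimming | pop | wagon
  3   | blue | golf | classical | coupe
  4   | yellow | tennis | jazz | van
  5   | green | soccer | rock | truck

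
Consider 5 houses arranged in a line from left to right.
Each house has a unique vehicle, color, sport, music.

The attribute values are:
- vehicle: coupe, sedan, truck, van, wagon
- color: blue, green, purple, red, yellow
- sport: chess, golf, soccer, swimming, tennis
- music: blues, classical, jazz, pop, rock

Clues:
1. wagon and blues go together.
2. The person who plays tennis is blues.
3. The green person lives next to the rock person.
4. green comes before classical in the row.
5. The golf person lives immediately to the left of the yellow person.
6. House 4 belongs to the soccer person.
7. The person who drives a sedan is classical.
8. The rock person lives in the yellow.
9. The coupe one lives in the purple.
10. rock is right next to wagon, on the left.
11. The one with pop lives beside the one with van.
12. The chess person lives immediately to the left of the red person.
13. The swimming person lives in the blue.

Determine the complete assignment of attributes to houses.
Solution:

House | Vehicle | Color | Sport | Music
---------------------------------------
  1   | truck | green | golf | pop
  2   | van | yellow | chess | rock
  3   | wagon | red | tennis | blues
  4   | coupe | purple | soccer | jazz
  5   | sedan | blue | swimming | classical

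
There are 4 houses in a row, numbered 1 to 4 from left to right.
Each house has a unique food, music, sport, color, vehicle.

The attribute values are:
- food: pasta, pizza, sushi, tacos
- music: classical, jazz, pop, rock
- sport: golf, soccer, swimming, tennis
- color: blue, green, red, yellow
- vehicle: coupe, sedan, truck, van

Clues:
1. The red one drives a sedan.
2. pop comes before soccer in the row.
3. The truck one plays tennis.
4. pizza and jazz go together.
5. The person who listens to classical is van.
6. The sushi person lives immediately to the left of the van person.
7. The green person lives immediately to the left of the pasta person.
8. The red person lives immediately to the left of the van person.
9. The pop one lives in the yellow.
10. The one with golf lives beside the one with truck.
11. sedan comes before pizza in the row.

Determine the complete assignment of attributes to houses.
Solution:

House | Food | Music | Sport | Color | Vehicle
----------------------------------------------
  1   | sushi | rock | swimming | red | sedan
  2   | tacos | classical | golf | green | van
  3   | pasta | pop | tennis | yellow | truck
  4   | pizza | jazz | soccer | blue | coupe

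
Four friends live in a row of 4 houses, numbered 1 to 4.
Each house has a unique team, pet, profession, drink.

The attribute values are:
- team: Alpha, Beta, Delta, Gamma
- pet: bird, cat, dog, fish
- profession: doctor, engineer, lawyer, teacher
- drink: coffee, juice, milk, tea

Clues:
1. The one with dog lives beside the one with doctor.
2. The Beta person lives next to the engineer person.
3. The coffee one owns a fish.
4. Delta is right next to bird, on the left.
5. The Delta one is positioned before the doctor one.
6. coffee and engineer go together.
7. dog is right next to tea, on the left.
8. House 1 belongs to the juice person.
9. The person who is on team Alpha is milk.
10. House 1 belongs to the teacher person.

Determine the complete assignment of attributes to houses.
Solution:

House | Team | Pet | Profession | Drink
---------------------------------------
  1   | Delta | dog | teacher | juice
  2   | Beta | bird | doctor | tea
  3   | Gamma | fish | engineer | coffee
  4   | Alpha | cat | lawyer | milk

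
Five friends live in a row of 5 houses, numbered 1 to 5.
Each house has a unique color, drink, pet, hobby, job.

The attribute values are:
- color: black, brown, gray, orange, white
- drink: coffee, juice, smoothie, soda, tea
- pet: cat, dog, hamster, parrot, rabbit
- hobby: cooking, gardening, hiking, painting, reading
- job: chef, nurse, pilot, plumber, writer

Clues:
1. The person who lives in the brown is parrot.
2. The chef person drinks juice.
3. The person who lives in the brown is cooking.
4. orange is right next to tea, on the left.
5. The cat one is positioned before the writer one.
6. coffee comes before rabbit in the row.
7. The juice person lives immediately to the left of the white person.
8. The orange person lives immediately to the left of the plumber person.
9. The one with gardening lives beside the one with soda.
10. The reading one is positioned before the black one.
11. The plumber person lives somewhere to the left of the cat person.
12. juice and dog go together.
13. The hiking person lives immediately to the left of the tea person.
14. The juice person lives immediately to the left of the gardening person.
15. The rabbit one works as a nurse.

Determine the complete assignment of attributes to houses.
Solution:

House | Color | Drink | Pet | Hobby | Job
-----------------------------------------
  1   | orange | juice | dog | hiking | chef
  2   | white | tea | hamster | gardening | plumber
  3   | gray | soda | cat | reading | pilot
  4   | brown | coffee | parrot | cooking | writer
  5   | black | smoothie | rabbit | painting | nurse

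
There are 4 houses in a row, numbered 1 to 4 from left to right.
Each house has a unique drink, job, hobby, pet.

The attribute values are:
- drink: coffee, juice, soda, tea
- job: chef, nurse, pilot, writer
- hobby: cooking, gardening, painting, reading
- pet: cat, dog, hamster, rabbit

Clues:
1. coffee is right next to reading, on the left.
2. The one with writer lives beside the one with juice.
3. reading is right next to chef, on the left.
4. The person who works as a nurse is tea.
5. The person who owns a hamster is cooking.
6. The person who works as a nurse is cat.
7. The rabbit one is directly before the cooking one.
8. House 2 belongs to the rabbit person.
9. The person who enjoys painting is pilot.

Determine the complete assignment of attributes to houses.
Solution:

House | Drink | Job | Hobby | Pet
---------------------------------
  1   | coffee | pilot | painting | dog
  2   | soda | writer | reading | rabbit
  3   | juice | chef | cooking | hamster
  4   | tea | nurse | gardening | cat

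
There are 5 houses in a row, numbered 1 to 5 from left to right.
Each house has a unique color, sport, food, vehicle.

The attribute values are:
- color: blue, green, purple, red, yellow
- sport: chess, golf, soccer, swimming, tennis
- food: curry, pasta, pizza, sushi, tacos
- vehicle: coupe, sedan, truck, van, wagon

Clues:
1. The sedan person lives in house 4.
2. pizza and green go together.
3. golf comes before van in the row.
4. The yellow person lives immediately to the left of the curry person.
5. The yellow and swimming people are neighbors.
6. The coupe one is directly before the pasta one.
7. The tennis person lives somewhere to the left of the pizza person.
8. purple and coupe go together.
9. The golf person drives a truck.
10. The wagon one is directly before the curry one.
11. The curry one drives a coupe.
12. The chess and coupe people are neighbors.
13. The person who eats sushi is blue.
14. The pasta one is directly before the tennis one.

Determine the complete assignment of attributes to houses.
Solution:

House | Color | Sport | Food | Vehicle
--------------------------------------
  1   | yellow | chess | tacos | wagon
  2   | purple | swimming | curry | coupe
  3   | red | golf | pasta | truck
  4   | blue | tennis | sushi | sedan
  5   | green | soccer | pizza | van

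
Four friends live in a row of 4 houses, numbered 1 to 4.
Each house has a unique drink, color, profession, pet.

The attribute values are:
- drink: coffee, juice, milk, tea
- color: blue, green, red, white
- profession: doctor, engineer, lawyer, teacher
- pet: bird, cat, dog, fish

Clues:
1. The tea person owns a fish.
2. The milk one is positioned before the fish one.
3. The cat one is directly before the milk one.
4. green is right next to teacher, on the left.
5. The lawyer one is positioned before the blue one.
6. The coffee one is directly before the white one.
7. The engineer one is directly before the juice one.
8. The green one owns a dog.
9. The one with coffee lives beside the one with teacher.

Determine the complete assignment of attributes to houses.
Solution:

House | Drink | Color | Profession | Pet
----------------------------------------
  1   | coffee | green | engineer | dog
  2   | juice | white | teacher | cat
  3   | milk | red | lawyer | bird
  4   | tea | blue | doctor | fish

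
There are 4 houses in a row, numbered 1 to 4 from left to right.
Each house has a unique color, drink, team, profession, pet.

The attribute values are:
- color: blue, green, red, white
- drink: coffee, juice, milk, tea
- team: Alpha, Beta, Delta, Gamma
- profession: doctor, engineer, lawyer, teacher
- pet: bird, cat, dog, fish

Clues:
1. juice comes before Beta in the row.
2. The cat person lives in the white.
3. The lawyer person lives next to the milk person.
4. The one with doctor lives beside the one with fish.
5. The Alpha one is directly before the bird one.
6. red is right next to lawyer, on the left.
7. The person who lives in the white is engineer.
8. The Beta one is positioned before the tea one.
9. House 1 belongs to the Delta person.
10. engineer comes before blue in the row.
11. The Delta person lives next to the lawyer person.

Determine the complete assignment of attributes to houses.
Solution:

House | Color | Drink | Team | Profession | Pet
-----------------------------------------------
  1   | red | juice | Delta | doctor | dog
  2   | green | coffee | Beta | lawyer | fish
  3   | white | milk | Alpha | engineer | cat
  4   | blue | tea | Gamma | teacher | bird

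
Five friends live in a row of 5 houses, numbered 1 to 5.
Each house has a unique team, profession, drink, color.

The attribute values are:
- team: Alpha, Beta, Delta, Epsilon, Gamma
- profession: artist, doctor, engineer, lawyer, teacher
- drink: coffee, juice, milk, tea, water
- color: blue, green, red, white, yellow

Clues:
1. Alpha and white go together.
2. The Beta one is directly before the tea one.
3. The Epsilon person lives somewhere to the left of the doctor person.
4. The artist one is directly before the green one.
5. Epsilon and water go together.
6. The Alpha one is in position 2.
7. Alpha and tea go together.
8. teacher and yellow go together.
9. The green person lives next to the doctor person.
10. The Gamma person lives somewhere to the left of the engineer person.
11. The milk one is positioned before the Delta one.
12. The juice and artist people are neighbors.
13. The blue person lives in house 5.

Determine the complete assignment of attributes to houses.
Solution:

House | Team | Profession | Drink | Color
-----------------------------------------
  1   | Beta | teacher | juice | yellow
  2   | Alpha | artist | tea | white
  3   | Epsilon | lawyer | water | green
  4   | Gamma | doctor | milk | red
  5   | Delta | engineer | coffee | blue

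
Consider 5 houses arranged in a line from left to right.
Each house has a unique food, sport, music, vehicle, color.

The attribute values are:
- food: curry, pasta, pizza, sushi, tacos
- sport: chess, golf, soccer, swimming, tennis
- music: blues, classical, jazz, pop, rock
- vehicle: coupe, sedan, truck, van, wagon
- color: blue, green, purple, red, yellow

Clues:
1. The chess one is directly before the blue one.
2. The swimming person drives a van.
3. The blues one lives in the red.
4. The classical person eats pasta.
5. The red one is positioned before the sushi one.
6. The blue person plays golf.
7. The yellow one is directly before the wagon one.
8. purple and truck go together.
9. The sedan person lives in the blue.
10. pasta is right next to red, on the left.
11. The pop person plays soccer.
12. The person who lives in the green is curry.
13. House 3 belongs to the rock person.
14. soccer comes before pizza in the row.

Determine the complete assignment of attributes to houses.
Solution:

House | Food | Sport | Music | Vehicle | Color
----------------------------------------------
  1   | pasta | swimming | classical | van | yellow
  2   | tacos | chess | blues | wagon | red
  3   | sushi | golf | rock | sedan | blue
  4   | curry | soccer | pop | coupe | green
  5   | pizza | tennis | jazz | truck | purple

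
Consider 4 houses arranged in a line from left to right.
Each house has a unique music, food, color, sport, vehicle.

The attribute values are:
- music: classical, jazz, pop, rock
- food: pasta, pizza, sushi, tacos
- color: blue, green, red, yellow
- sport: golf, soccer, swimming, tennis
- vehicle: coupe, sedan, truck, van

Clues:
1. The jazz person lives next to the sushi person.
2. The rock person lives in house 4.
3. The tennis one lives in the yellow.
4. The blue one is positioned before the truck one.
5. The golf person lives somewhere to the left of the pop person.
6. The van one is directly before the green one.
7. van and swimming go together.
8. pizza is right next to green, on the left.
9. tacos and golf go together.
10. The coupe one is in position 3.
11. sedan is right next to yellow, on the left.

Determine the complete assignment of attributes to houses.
Solution:

House | Music | Food | Color | Sport | Vehicle
----------------------------------------------
  1   | classical | pizza | blue | swimming | van
  2   | jazz | tacos | green | golf | sedan
  3   | pop | sushi | yellow | tennis | coupe
  4   | rock | pasta | red | soccer | truck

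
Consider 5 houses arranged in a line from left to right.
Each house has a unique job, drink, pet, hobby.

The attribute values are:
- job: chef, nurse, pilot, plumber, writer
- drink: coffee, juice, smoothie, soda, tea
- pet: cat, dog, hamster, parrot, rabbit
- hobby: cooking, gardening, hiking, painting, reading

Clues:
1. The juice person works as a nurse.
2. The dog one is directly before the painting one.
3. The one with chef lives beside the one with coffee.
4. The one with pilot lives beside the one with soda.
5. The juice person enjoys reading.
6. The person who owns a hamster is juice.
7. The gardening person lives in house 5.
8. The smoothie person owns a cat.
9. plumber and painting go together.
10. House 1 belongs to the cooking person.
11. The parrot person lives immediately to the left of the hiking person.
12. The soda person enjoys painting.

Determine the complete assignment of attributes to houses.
Solution:

House | Job | Drink | Pet | Hobby
---------------------------------
  1   | chef | tea | parrot | cooking
  2   | pilot | coffee | dog | hiking
  3   | plumber | soda | rabbit | painting
  4   | nurse | juice | hamster | reading
  5   | writer | smoothie | cat | gardening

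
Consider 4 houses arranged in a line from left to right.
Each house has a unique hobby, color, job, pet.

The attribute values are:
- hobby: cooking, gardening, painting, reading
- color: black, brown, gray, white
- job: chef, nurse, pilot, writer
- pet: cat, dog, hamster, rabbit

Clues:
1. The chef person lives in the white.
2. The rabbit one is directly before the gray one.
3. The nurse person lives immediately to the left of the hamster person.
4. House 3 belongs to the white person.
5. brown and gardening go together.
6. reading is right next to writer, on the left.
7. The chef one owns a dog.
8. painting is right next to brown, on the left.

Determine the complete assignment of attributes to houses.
Solution:

House | Hobby | Color | Job | Pet
---------------------------------
  1   | reading | black | nurse | rabbit
  2   | cooking | gray | writer | hamster
  3   | painting | white | chef | dog
  4   | gardening | brown | pilot | cat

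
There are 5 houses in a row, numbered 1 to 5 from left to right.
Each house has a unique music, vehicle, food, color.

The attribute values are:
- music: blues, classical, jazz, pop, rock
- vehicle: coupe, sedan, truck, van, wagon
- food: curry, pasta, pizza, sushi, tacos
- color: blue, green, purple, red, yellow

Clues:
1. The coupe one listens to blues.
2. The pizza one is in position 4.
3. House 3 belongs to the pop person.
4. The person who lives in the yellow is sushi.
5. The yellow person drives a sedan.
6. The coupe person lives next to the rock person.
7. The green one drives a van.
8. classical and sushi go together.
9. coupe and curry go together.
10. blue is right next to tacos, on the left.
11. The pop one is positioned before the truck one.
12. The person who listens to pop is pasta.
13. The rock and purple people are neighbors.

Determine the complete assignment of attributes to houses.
Solution:

House | Music | Vehicle | Food | Color
--------------------------------------
  1   | blues | coupe | curry | blue
  2   | rock | van | tacos | green
  3   | pop | wagon | pasta | purple
  4   | jazz | truck | pizza | red
  5   | classical | sedan | sushi | yellow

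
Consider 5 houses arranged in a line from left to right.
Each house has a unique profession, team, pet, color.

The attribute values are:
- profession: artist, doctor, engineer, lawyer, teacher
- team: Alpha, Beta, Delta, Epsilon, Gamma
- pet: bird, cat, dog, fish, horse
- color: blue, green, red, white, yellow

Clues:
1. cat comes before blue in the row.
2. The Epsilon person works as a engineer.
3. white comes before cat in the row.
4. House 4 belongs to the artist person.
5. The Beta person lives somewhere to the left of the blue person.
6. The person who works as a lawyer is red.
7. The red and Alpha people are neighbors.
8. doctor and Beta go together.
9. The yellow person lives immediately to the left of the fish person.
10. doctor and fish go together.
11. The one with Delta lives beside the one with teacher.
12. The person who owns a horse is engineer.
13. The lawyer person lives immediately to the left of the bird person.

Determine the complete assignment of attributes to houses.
Solution:

House | Profession | Team | Pet | Color
---------------------------------------
  1   | lawyer | Delta | dog | red
  2   | teacher | Alpha | bird | yellow
  3   | doctor | Beta | fish | white
  4   | artist | Gamma | cat | green
  5   | engineer | Epsilon | horse | blue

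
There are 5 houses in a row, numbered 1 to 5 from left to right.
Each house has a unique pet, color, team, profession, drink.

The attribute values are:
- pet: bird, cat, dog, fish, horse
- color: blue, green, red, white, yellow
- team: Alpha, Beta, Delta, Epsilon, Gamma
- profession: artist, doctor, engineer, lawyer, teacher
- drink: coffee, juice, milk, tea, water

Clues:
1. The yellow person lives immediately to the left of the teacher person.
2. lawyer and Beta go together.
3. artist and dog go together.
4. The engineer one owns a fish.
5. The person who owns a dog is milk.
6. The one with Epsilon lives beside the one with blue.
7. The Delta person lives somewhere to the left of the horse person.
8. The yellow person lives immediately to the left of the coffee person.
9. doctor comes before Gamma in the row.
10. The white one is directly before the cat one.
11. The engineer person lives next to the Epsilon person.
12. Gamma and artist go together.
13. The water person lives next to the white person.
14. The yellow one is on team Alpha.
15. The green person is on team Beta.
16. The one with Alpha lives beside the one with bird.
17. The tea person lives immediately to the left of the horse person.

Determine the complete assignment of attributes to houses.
Solution:

House | Pet | Color | Team | Profession | Drink
-----------------------------------------------
  1   | fish | yellow | Alpha | engineer | water
  2   | bird | white | Epsilon | teacher | coffee
  3   | cat | blue | Delta | doctor | tea
  4   | horse | green | Beta | lawyer | juice
  5   | dog | red | Gamma | artist | milk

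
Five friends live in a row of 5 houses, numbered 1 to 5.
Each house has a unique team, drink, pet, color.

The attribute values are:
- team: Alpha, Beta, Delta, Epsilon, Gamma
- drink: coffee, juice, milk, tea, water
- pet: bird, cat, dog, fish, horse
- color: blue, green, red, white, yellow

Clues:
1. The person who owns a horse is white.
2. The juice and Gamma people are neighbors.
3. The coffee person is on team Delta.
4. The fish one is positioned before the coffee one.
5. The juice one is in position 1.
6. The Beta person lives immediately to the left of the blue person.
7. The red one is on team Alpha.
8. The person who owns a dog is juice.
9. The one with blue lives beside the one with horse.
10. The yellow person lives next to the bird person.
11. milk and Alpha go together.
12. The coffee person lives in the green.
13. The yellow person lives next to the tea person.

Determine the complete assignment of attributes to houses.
Solution:

House | Team | Drink | Pet | Color
----------------------------------
  1   | Beta | juice | dog | yellow
  2   | Gamma | tea | bird | blue
  3   | Epsilon | water | horse | white
  4   | Alpha | milk | fish | red
  5   | Delta | coffee | cat | green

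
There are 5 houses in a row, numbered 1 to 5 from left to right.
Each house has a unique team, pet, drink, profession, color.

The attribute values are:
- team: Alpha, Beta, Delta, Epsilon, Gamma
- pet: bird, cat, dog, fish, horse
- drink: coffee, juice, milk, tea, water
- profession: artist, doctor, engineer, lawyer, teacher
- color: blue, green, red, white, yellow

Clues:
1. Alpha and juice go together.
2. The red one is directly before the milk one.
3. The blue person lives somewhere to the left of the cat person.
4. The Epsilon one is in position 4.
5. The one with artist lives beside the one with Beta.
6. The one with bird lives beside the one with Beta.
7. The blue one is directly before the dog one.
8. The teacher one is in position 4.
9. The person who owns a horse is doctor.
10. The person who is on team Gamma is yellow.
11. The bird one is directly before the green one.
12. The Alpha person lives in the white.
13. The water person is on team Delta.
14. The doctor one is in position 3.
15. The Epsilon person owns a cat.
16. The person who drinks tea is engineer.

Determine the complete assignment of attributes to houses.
Solution:

House | Team | Pet | Drink | Profession | Color
-----------------------------------------------
  1   | Delta | bird | water | artist | blue
  2   | Beta | dog | tea | engineer | green
  3   | Alpha | horse | juice | doctor | white
  4   | Epsilon | cat | coffee | teacher | red
  5   | Gamma | fish | milk | lawyer | yellow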